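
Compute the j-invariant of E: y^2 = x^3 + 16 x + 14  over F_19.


Delta = -16(4 a^3 + 27 b^2) mod 19 = 10
-1728 * (4 a)^3 = -1728 * (4*16)^3 mod 19 = 1
j = 1 * 10^(-1) mod 19 = 2

j = 2 (mod 19)


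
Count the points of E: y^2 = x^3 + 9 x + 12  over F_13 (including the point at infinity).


For each x in F_13, count y with y^2 = x^3 + 9 x + 12 mod 13:
  x = 0: RHS = 12, y in [5, 8]  -> 2 point(s)
  x = 1: RHS = 9, y in [3, 10]  -> 2 point(s)
  x = 2: RHS = 12, y in [5, 8]  -> 2 point(s)
  x = 3: RHS = 1, y in [1, 12]  -> 2 point(s)
  x = 5: RHS = 0, y in [0]  -> 1 point(s)
  x = 6: RHS = 9, y in [3, 10]  -> 2 point(s)
  x = 9: RHS = 3, y in [4, 9]  -> 2 point(s)
  x = 10: RHS = 10, y in [6, 7]  -> 2 point(s)
  x = 11: RHS = 12, y in [5, 8]  -> 2 point(s)
Affine points: 17. Add the point at infinity: total = 18.

#E(F_13) = 18


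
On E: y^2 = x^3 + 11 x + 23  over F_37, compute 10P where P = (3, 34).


k = 10 = 1010_2 (binary, LSB first: 0101)
Double-and-add from P = (3, 34):
  bit 0 = 0: acc unchanged = O
  bit 1 = 1: acc = O + (30, 26) = (30, 26)
  bit 2 = 0: acc unchanged = (30, 26)
  bit 3 = 1: acc = (30, 26) + (34, 0) = (6, 3)

10P = (6, 3)


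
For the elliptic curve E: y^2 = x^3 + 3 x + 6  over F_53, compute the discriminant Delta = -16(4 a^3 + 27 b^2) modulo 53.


4 a^3 + 27 b^2 = 4*3^3 + 27*6^2 = 108 + 972 = 1080
Delta = -16 * (1080) = -17280
Delta mod 53 = 51

Delta = 51 (mod 53)


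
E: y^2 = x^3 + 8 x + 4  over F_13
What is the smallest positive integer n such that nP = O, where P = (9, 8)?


Compute successive multiples of P until we hit O:
  1P = (9, 8)
  2P = (4, 3)
  3P = (1, 0)
  4P = (4, 10)
  5P = (9, 5)
  6P = O

ord(P) = 6


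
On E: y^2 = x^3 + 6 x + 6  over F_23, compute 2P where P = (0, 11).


Doubling: s = (3 x1^2 + a) / (2 y1)
s = (3*0^2 + 6) / (2*11) mod 23 = 17
x3 = s^2 - 2 x1 mod 23 = 17^2 - 2*0 = 13
y3 = s (x1 - x3) - y1 mod 23 = 17 * (0 - 13) - 11 = 21

2P = (13, 21)


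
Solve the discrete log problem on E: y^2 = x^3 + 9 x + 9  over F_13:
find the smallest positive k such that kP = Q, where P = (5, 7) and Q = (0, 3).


Enumerate multiples of P until we hit Q = (0, 3):
  1P = (5, 7)
  2P = (0, 10)
  3P = (12, 5)
  4P = (12, 8)
  5P = (0, 3)
Match found at i = 5.

k = 5


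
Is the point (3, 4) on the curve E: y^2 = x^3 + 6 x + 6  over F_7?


Check whether y^2 = x^3 + 6 x + 6 (mod 7) for (x, y) = (3, 4).
LHS: y^2 = 4^2 mod 7 = 2
RHS: x^3 + 6 x + 6 = 3^3 + 6*3 + 6 mod 7 = 2
LHS = RHS

Yes, on the curve


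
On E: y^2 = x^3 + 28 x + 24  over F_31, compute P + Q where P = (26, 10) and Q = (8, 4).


P != Q, so use the chord formula.
s = (y2 - y1) / (x2 - x1) = (25) / (13) mod 31 = 21
x3 = s^2 - x1 - x2 mod 31 = 21^2 - 26 - 8 = 4
y3 = s (x1 - x3) - y1 mod 31 = 21 * (26 - 4) - 10 = 18

P + Q = (4, 18)


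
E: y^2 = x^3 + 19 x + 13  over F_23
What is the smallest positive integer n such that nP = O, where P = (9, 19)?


Compute successive multiples of P until we hit O:
  1P = (9, 19)
  2P = (21, 6)
  3P = (2, 6)
  4P = (7, 11)
  5P = (0, 17)
  6P = (22, 19)
  7P = (15, 4)
  8P = (11, 9)
  ... (continuing to 20P)
  20P = O

ord(P) = 20


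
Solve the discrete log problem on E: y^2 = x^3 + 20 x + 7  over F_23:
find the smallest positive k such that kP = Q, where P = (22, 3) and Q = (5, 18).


Enumerate multiples of P until we hit Q = (5, 18):
  1P = (22, 3)
  2P = (2, 20)
  3P = (3, 5)
  4P = (4, 6)
  5P = (13, 7)
  6P = (20, 14)
  7P = (17, 4)
  8P = (19, 1)
  9P = (8, 14)
  10P = (5, 5)
  11P = (14, 15)
  12P = (18, 14)
  13P = (15, 18)
  14P = (15, 5)
  15P = (18, 9)
  16P = (14, 8)
  17P = (5, 18)
Match found at i = 17.

k = 17


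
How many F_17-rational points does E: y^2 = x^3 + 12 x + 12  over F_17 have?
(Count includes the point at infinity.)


For each x in F_17, count y with y^2 = x^3 + 12 x + 12 mod 17:
  x = 1: RHS = 8, y in [5, 12]  -> 2 point(s)
  x = 8: RHS = 8, y in [5, 12]  -> 2 point(s)
  x = 9: RHS = 16, y in [4, 13]  -> 2 point(s)
  x = 11: RHS = 13, y in [8, 9]  -> 2 point(s)
  x = 13: RHS = 2, y in [6, 11]  -> 2 point(s)
  x = 14: RHS = 0, y in [0]  -> 1 point(s)
  x = 16: RHS = 16, y in [4, 13]  -> 2 point(s)
Affine points: 13. Add the point at infinity: total = 14.

#E(F_17) = 14


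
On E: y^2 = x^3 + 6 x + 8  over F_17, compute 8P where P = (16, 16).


k = 8 = 1000_2 (binary, LSB first: 0001)
Double-and-add from P = (16, 16):
  bit 0 = 0: acc unchanged = O
  bit 1 = 0: acc unchanged = O
  bit 2 = 0: acc unchanged = O
  bit 3 = 1: acc = O + (3, 11) = (3, 11)

8P = (3, 11)


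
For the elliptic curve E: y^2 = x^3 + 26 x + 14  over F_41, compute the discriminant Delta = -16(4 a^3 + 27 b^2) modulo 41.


4 a^3 + 27 b^2 = 4*26^3 + 27*14^2 = 70304 + 5292 = 75596
Delta = -16 * (75596) = -1209536
Delta mod 41 = 5

Delta = 5 (mod 41)


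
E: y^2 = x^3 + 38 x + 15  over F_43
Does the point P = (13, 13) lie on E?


Check whether y^2 = x^3 + 38 x + 15 (mod 43) for (x, y) = (13, 13).
LHS: y^2 = 13^2 mod 43 = 40
RHS: x^3 + 38 x + 15 = 13^3 + 38*13 + 15 mod 43 = 40
LHS = RHS

Yes, on the curve


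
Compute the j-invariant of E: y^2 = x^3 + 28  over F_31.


Delta = -16(4 a^3 + 27 b^2) mod 31 = 18
-1728 * (4 a)^3 = -1728 * (4*0)^3 mod 31 = 0
j = 0 * 18^(-1) mod 31 = 0

j = 0 (mod 31)


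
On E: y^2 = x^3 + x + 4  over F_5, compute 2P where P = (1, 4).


Doubling: s = (3 x1^2 + a) / (2 y1)
s = (3*1^2 + 1) / (2*4) mod 5 = 3
x3 = s^2 - 2 x1 mod 5 = 3^2 - 2*1 = 2
y3 = s (x1 - x3) - y1 mod 5 = 3 * (1 - 2) - 4 = 3

2P = (2, 3)


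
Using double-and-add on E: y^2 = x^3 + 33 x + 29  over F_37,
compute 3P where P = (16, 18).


k = 3 = 11_2 (binary, LSB first: 11)
Double-and-add from P = (16, 18):
  bit 0 = 1: acc = O + (16, 18) = (16, 18)
  bit 1 = 1: acc = (16, 18) + (26, 0) = (16, 19)

3P = (16, 19)


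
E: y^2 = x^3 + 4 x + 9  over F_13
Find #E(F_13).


For each x in F_13, count y with y^2 = x^3 + 4 x + 9 mod 13:
  x = 0: RHS = 9, y in [3, 10]  -> 2 point(s)
  x = 1: RHS = 1, y in [1, 12]  -> 2 point(s)
  x = 2: RHS = 12, y in [5, 8]  -> 2 point(s)
  x = 3: RHS = 9, y in [3, 10]  -> 2 point(s)
  x = 7: RHS = 3, y in [4, 9]  -> 2 point(s)
  x = 10: RHS = 9, y in [3, 10]  -> 2 point(s)
  x = 12: RHS = 4, y in [2, 11]  -> 2 point(s)
Affine points: 14. Add the point at infinity: total = 15.

#E(F_13) = 15


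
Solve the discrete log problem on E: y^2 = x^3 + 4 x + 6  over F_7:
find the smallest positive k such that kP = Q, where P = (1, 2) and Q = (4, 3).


Enumerate multiples of P until we hit Q = (4, 3):
  1P = (1, 2)
  2P = (5, 5)
  3P = (2, 6)
  4P = (6, 6)
  5P = (4, 4)
  6P = (4, 3)
Match found at i = 6.

k = 6


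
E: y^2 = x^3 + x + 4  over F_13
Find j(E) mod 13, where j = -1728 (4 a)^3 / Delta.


Delta = -16(4 a^3 + 27 b^2) mod 13 = 5
-1728 * (4 a)^3 = -1728 * (4*1)^3 mod 13 = 12
j = 12 * 5^(-1) mod 13 = 5

j = 5 (mod 13)


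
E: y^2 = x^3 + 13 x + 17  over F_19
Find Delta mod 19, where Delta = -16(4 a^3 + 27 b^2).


4 a^3 + 27 b^2 = 4*13^3 + 27*17^2 = 8788 + 7803 = 16591
Delta = -16 * (16591) = -265456
Delta mod 19 = 12

Delta = 12 (mod 19)


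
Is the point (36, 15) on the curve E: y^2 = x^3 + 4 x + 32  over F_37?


Check whether y^2 = x^3 + 4 x + 32 (mod 37) for (x, y) = (36, 15).
LHS: y^2 = 15^2 mod 37 = 3
RHS: x^3 + 4 x + 32 = 36^3 + 4*36 + 32 mod 37 = 27
LHS != RHS

No, not on the curve


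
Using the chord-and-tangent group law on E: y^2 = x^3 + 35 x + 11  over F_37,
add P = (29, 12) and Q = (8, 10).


P != Q, so use the chord formula.
s = (y2 - y1) / (x2 - x1) = (35) / (16) mod 37 = 23
x3 = s^2 - x1 - x2 mod 37 = 23^2 - 29 - 8 = 11
y3 = s (x1 - x3) - y1 mod 37 = 23 * (29 - 11) - 12 = 32

P + Q = (11, 32)


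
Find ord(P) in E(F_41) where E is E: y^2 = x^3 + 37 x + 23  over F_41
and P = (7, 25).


Compute successive multiples of P until we hit O:
  1P = (7, 25)
  2P = (37, 4)
  3P = (2, 33)
  4P = (28, 25)
  5P = (6, 16)
  6P = (27, 0)
  7P = (6, 25)
  8P = (28, 16)
  ... (continuing to 12P)
  12P = O

ord(P) = 12


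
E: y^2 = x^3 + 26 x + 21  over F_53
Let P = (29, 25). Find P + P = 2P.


Doubling: s = (3 x1^2 + a) / (2 y1)
s = (3*29^2 + 26) / (2*25) mod 53 = 16
x3 = s^2 - 2 x1 mod 53 = 16^2 - 2*29 = 39
y3 = s (x1 - x3) - y1 mod 53 = 16 * (29 - 39) - 25 = 27

2P = (39, 27)


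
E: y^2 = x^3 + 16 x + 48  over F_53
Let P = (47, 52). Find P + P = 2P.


Doubling: s = (3 x1^2 + a) / (2 y1)
s = (3*47^2 + 16) / (2*52) mod 53 = 44
x3 = s^2 - 2 x1 mod 53 = 44^2 - 2*47 = 40
y3 = s (x1 - x3) - y1 mod 53 = 44 * (47 - 40) - 52 = 44

2P = (40, 44)


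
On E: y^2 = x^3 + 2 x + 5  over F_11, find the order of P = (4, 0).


Compute successive multiples of P until we hit O:
  1P = (4, 0)
  2P = O

ord(P) = 2


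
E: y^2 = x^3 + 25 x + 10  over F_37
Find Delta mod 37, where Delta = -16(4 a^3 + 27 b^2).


4 a^3 + 27 b^2 = 4*25^3 + 27*10^2 = 62500 + 2700 = 65200
Delta = -16 * (65200) = -1043200
Delta mod 37 = 15

Delta = 15 (mod 37)


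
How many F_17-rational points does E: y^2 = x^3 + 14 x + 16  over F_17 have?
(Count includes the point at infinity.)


For each x in F_17, count y with y^2 = x^3 + 14 x + 16 mod 17:
  x = 0: RHS = 16, y in [4, 13]  -> 2 point(s)
  x = 2: RHS = 1, y in [1, 16]  -> 2 point(s)
  x = 3: RHS = 0, y in [0]  -> 1 point(s)
  x = 4: RHS = 0, y in [0]  -> 1 point(s)
  x = 7: RHS = 15, y in [7, 10]  -> 2 point(s)
  x = 9: RHS = 4, y in [2, 15]  -> 2 point(s)
  x = 10: RHS = 0, y in [0]  -> 1 point(s)
  x = 12: RHS = 8, y in [5, 12]  -> 2 point(s)
  x = 13: RHS = 15, y in [7, 10]  -> 2 point(s)
  x = 14: RHS = 15, y in [7, 10]  -> 2 point(s)
  x = 16: RHS = 1, y in [1, 16]  -> 2 point(s)
Affine points: 19. Add the point at infinity: total = 20.

#E(F_17) = 20


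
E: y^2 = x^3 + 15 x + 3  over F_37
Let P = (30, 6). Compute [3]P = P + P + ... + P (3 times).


k = 3 = 11_2 (binary, LSB first: 11)
Double-and-add from P = (30, 6):
  bit 0 = 1: acc = O + (30, 6) = (30, 6)
  bit 1 = 1: acc = (30, 6) + (2, 2) = (2, 35)

3P = (2, 35)


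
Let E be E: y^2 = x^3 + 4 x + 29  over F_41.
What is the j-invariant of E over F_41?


Delta = -16(4 a^3 + 27 b^2) mod 41 = 34
-1728 * (4 a)^3 = -1728 * (4*4)^3 mod 41 = 24
j = 24 * 34^(-1) mod 41 = 20

j = 20 (mod 41)


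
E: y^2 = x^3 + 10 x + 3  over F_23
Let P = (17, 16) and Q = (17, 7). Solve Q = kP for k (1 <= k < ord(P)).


Enumerate multiples of P until we hit Q = (17, 7):
  1P = (17, 16)
  2P = (7, 18)
  3P = (11, 15)
  4P = (11, 8)
  5P = (7, 5)
  6P = (17, 7)
Match found at i = 6.

k = 6


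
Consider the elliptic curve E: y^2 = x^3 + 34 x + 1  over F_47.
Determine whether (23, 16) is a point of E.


Check whether y^2 = x^3 + 34 x + 1 (mod 47) for (x, y) = (23, 16).
LHS: y^2 = 16^2 mod 47 = 21
RHS: x^3 + 34 x + 1 = 23^3 + 34*23 + 1 mod 47 = 25
LHS != RHS

No, not on the curve


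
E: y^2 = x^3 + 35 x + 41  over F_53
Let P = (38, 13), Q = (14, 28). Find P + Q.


P != Q, so use the chord formula.
s = (y2 - y1) / (x2 - x1) = (15) / (29) mod 53 = 6
x3 = s^2 - x1 - x2 mod 53 = 6^2 - 38 - 14 = 37
y3 = s (x1 - x3) - y1 mod 53 = 6 * (38 - 37) - 13 = 46

P + Q = (37, 46)


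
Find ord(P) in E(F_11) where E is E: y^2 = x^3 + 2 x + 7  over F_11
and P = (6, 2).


Compute successive multiples of P until we hit O:
  1P = (6, 2)
  2P = (10, 9)
  3P = (7, 10)
  4P = (7, 1)
  5P = (10, 2)
  6P = (6, 9)
  7P = O

ord(P) = 7


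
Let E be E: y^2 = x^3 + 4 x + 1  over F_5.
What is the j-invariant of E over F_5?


Delta = -16(4 a^3 + 27 b^2) mod 5 = 2
-1728 * (4 a)^3 = -1728 * (4*4)^3 mod 5 = 2
j = 2 * 2^(-1) mod 5 = 1

j = 1 (mod 5)


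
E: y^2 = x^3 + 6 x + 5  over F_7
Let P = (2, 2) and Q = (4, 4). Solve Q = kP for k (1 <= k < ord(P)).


Enumerate multiples of P until we hit Q = (4, 4):
  1P = (2, 2)
  2P = (4, 3)
  3P = (3, 1)
  4P = (3, 6)
  5P = (4, 4)
Match found at i = 5.

k = 5


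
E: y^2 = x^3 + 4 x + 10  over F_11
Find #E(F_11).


For each x in F_11, count y with y^2 = x^3 + 4 x + 10 mod 11:
  x = 1: RHS = 4, y in [2, 9]  -> 2 point(s)
  x = 2: RHS = 4, y in [2, 9]  -> 2 point(s)
  x = 3: RHS = 5, y in [4, 7]  -> 2 point(s)
  x = 5: RHS = 1, y in [1, 10]  -> 2 point(s)
  x = 8: RHS = 4, y in [2, 9]  -> 2 point(s)
  x = 9: RHS = 5, y in [4, 7]  -> 2 point(s)
  x = 10: RHS = 5, y in [4, 7]  -> 2 point(s)
Affine points: 14. Add the point at infinity: total = 15.

#E(F_11) = 15


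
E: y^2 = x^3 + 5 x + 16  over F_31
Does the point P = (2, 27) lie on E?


Check whether y^2 = x^3 + 5 x + 16 (mod 31) for (x, y) = (2, 27).
LHS: y^2 = 27^2 mod 31 = 16
RHS: x^3 + 5 x + 16 = 2^3 + 5*2 + 16 mod 31 = 3
LHS != RHS

No, not on the curve


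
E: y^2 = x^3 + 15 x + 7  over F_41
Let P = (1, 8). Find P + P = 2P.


Doubling: s = (3 x1^2 + a) / (2 y1)
s = (3*1^2 + 15) / (2*8) mod 41 = 37
x3 = s^2 - 2 x1 mod 41 = 37^2 - 2*1 = 14
y3 = s (x1 - x3) - y1 mod 41 = 37 * (1 - 14) - 8 = 3

2P = (14, 3)


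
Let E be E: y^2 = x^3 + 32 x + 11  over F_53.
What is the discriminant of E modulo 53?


4 a^3 + 27 b^2 = 4*32^3 + 27*11^2 = 131072 + 3267 = 134339
Delta = -16 * (134339) = -2149424
Delta mod 53 = 44

Delta = 44 (mod 53)


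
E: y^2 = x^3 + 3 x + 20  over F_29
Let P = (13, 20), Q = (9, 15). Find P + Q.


P != Q, so use the chord formula.
s = (y2 - y1) / (x2 - x1) = (24) / (25) mod 29 = 23
x3 = s^2 - x1 - x2 mod 29 = 23^2 - 13 - 9 = 14
y3 = s (x1 - x3) - y1 mod 29 = 23 * (13 - 14) - 20 = 15

P + Q = (14, 15)


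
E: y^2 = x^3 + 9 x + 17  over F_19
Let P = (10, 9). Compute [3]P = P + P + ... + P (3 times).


k = 3 = 11_2 (binary, LSB first: 11)
Double-and-add from P = (10, 9):
  bit 0 = 1: acc = O + (10, 9) = (10, 9)
  bit 1 = 1: acc = (10, 9) + (5, 4) = (5, 15)

3P = (5, 15)


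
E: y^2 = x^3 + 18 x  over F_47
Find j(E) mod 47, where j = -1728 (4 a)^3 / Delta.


Delta = -16(4 a^3 + 27 b^2) mod 47 = 26
-1728 * (4 a)^3 = -1728 * (4*18)^3 mod 47 = 43
j = 43 * 26^(-1) mod 47 = 36

j = 36 (mod 47)


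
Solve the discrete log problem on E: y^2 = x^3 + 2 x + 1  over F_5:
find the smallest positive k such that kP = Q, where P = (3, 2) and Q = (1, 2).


Enumerate multiples of P until we hit Q = (1, 2):
  1P = (3, 2)
  2P = (0, 1)
  3P = (1, 2)
Match found at i = 3.

k = 3


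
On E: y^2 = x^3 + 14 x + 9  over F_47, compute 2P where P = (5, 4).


Doubling: s = (3 x1^2 + a) / (2 y1)
s = (3*5^2 + 14) / (2*4) mod 47 = 17
x3 = s^2 - 2 x1 mod 47 = 17^2 - 2*5 = 44
y3 = s (x1 - x3) - y1 mod 47 = 17 * (5 - 44) - 4 = 38

2P = (44, 38)


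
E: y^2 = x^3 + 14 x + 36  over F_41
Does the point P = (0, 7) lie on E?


Check whether y^2 = x^3 + 14 x + 36 (mod 41) for (x, y) = (0, 7).
LHS: y^2 = 7^2 mod 41 = 8
RHS: x^3 + 14 x + 36 = 0^3 + 14*0 + 36 mod 41 = 36
LHS != RHS

No, not on the curve


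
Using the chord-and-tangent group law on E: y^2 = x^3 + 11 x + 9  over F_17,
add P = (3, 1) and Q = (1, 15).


P != Q, so use the chord formula.
s = (y2 - y1) / (x2 - x1) = (14) / (15) mod 17 = 10
x3 = s^2 - x1 - x2 mod 17 = 10^2 - 3 - 1 = 11
y3 = s (x1 - x3) - y1 mod 17 = 10 * (3 - 11) - 1 = 4

P + Q = (11, 4)


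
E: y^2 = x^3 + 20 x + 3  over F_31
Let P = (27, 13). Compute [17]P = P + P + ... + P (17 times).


k = 17 = 10001_2 (binary, LSB first: 10001)
Double-and-add from P = (27, 13):
  bit 0 = 1: acc = O + (27, 13) = (27, 13)
  bit 1 = 0: acc unchanged = (27, 13)
  bit 2 = 0: acc unchanged = (27, 13)
  bit 3 = 0: acc unchanged = (27, 13)
  bit 4 = 1: acc = (27, 13) + (25, 16) = (20, 23)

17P = (20, 23)


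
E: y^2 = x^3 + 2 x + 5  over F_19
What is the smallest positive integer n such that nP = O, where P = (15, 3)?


Compute successive multiples of P until we hit O:
  1P = (15, 3)
  2P = (12, 3)
  3P = (11, 16)
  4P = (0, 10)
  5P = (13, 10)
  6P = (8, 1)
  7P = (5, 8)
  8P = (4, 1)
  ... (continuing to 26P)
  26P = O

ord(P) = 26


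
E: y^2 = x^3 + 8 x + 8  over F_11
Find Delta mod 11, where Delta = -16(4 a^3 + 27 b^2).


4 a^3 + 27 b^2 = 4*8^3 + 27*8^2 = 2048 + 1728 = 3776
Delta = -16 * (3776) = -60416
Delta mod 11 = 7

Delta = 7 (mod 11)


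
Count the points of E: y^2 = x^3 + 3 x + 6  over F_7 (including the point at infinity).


For each x in F_7, count y with y^2 = x^3 + 3 x + 6 mod 7:
  x = 3: RHS = 0, y in [0]  -> 1 point(s)
  x = 6: RHS = 2, y in [3, 4]  -> 2 point(s)
Affine points: 3. Add the point at infinity: total = 4.

#E(F_7) = 4


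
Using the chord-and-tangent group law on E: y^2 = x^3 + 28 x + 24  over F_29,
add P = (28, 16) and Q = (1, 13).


P != Q, so use the chord formula.
s = (y2 - y1) / (x2 - x1) = (26) / (2) mod 29 = 13
x3 = s^2 - x1 - x2 mod 29 = 13^2 - 28 - 1 = 24
y3 = s (x1 - x3) - y1 mod 29 = 13 * (28 - 24) - 16 = 7

P + Q = (24, 7)


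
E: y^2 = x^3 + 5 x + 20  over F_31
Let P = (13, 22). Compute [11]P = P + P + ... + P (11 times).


k = 11 = 1011_2 (binary, LSB first: 1101)
Double-and-add from P = (13, 22):
  bit 0 = 1: acc = O + (13, 22) = (13, 22)
  bit 1 = 1: acc = (13, 22) + (10, 27) = (28, 3)
  bit 2 = 0: acc unchanged = (28, 3)
  bit 3 = 1: acc = (28, 3) + (0, 19) = (28, 28)

11P = (28, 28)


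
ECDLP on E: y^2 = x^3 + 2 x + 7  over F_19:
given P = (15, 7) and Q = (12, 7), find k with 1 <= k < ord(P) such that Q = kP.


Enumerate multiples of P until we hit Q = (12, 7):
  1P = (15, 7)
  2P = (13, 11)
  3P = (14, 10)
  4P = (18, 2)
  5P = (12, 7)
Match found at i = 5.

k = 5


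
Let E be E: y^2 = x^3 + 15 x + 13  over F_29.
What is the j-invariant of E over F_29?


Delta = -16(4 a^3 + 27 b^2) mod 29 = 6
-1728 * (4 a)^3 = -1728 * (4*15)^3 mod 29 = 9
j = 9 * 6^(-1) mod 29 = 16

j = 16 (mod 29)


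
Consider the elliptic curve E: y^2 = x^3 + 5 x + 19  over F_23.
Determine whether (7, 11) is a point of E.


Check whether y^2 = x^3 + 5 x + 19 (mod 23) for (x, y) = (7, 11).
LHS: y^2 = 11^2 mod 23 = 6
RHS: x^3 + 5 x + 19 = 7^3 + 5*7 + 19 mod 23 = 6
LHS = RHS

Yes, on the curve


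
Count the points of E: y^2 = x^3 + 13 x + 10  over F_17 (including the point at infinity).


For each x in F_17, count y with y^2 = x^3 + 13 x + 10 mod 17:
  x = 3: RHS = 8, y in [5, 12]  -> 2 point(s)
  x = 5: RHS = 13, y in [8, 9]  -> 2 point(s)
  x = 6: RHS = 15, y in [7, 10]  -> 2 point(s)
  x = 7: RHS = 2, y in [6, 11]  -> 2 point(s)
  x = 10: RHS = 1, y in [1, 16]  -> 2 point(s)
  x = 13: RHS = 13, y in [8, 9]  -> 2 point(s)
  x = 16: RHS = 13, y in [8, 9]  -> 2 point(s)
Affine points: 14. Add the point at infinity: total = 15.

#E(F_17) = 15


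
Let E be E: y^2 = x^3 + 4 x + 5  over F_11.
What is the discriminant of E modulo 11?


4 a^3 + 27 b^2 = 4*4^3 + 27*5^2 = 256 + 675 = 931
Delta = -16 * (931) = -14896
Delta mod 11 = 9

Delta = 9 (mod 11)


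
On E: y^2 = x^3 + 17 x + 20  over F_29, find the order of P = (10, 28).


Compute successive multiples of P until we hit O:
  1P = (10, 28)
  2P = (10, 1)
  3P = O

ord(P) = 3


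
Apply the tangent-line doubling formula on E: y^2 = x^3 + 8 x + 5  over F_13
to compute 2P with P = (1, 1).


Doubling: s = (3 x1^2 + a) / (2 y1)
s = (3*1^2 + 8) / (2*1) mod 13 = 12
x3 = s^2 - 2 x1 mod 13 = 12^2 - 2*1 = 12
y3 = s (x1 - x3) - y1 mod 13 = 12 * (1 - 12) - 1 = 10

2P = (12, 10)


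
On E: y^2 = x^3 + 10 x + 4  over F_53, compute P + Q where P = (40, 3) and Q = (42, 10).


P != Q, so use the chord formula.
s = (y2 - y1) / (x2 - x1) = (7) / (2) mod 53 = 30
x3 = s^2 - x1 - x2 mod 53 = 30^2 - 40 - 42 = 23
y3 = s (x1 - x3) - y1 mod 53 = 30 * (40 - 23) - 3 = 30

P + Q = (23, 30)


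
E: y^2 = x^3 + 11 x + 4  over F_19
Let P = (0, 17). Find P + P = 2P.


Doubling: s = (3 x1^2 + a) / (2 y1)
s = (3*0^2 + 11) / (2*17) mod 19 = 2
x3 = s^2 - 2 x1 mod 19 = 2^2 - 2*0 = 4
y3 = s (x1 - x3) - y1 mod 19 = 2 * (0 - 4) - 17 = 13

2P = (4, 13)


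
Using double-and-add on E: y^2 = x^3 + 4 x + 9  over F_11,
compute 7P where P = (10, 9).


k = 7 = 111_2 (binary, LSB first: 111)
Double-and-add from P = (10, 9):
  bit 0 = 1: acc = O + (10, 9) = (10, 9)
  bit 1 = 1: acc = (10, 9) + (3, 9) = (9, 2)
  bit 2 = 1: acc = (9, 2) + (8, 5) = (3, 2)

7P = (3, 2)


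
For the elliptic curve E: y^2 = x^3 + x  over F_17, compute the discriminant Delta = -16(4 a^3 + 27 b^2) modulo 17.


4 a^3 + 27 b^2 = 4*1^3 + 27*0^2 = 4 + 0 = 4
Delta = -16 * (4) = -64
Delta mod 17 = 4

Delta = 4 (mod 17)


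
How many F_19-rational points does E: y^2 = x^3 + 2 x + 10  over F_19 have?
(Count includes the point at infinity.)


For each x in F_19, count y with y^2 = x^3 + 2 x + 10 mod 19:
  x = 3: RHS = 5, y in [9, 10]  -> 2 point(s)
  x = 4: RHS = 6, y in [5, 14]  -> 2 point(s)
  x = 7: RHS = 6, y in [5, 14]  -> 2 point(s)
  x = 8: RHS = 6, y in [5, 14]  -> 2 point(s)
  x = 9: RHS = 16, y in [4, 15]  -> 2 point(s)
  x = 10: RHS = 4, y in [2, 17]  -> 2 point(s)
  x = 17: RHS = 17, y in [6, 13]  -> 2 point(s)
  x = 18: RHS = 7, y in [8, 11]  -> 2 point(s)
Affine points: 16. Add the point at infinity: total = 17.

#E(F_19) = 17


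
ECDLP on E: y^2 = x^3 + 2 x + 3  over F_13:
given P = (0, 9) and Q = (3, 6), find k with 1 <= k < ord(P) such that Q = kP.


Enumerate multiples of P until we hit Q = (3, 6):
  1P = (0, 9)
  2P = (9, 3)
  3P = (3, 6)
Match found at i = 3.

k = 3


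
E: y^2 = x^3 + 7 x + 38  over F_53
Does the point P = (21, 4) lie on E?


Check whether y^2 = x^3 + 7 x + 38 (mod 53) for (x, y) = (21, 4).
LHS: y^2 = 4^2 mod 53 = 16
RHS: x^3 + 7 x + 38 = 21^3 + 7*21 + 38 mod 53 = 12
LHS != RHS

No, not on the curve


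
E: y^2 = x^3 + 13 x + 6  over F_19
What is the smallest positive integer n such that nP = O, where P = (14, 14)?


Compute successive multiples of P until we hit O:
  1P = (14, 14)
  2P = (16, 15)
  3P = (13, 15)
  4P = (12, 3)
  5P = (9, 4)
  6P = (0, 14)
  7P = (5, 5)
  8P = (1, 18)
  ... (continuing to 23P)
  23P = O

ord(P) = 23


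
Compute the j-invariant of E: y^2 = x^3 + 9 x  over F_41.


Delta = -16(4 a^3 + 27 b^2) mod 41 = 2
-1728 * (4 a)^3 = -1728 * (4*9)^3 mod 41 = 12
j = 12 * 2^(-1) mod 41 = 6

j = 6 (mod 41)


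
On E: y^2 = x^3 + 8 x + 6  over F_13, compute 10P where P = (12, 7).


k = 10 = 1010_2 (binary, LSB first: 0101)
Double-and-add from P = (12, 7):
  bit 0 = 0: acc unchanged = O
  bit 1 = 1: acc = O + (6, 7) = (6, 7)
  bit 2 = 0: acc unchanged = (6, 7)
  bit 3 = 1: acc = (6, 7) + (8, 7) = (12, 6)

10P = (12, 6)


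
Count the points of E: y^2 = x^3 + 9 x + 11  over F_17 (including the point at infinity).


For each x in F_17, count y with y^2 = x^3 + 9 x + 11 mod 17:
  x = 1: RHS = 4, y in [2, 15]  -> 2 point(s)
  x = 4: RHS = 9, y in [3, 14]  -> 2 point(s)
  x = 6: RHS = 9, y in [3, 14]  -> 2 point(s)
  x = 7: RHS = 9, y in [3, 14]  -> 2 point(s)
  x = 8: RHS = 0, y in [0]  -> 1 point(s)
  x = 10: RHS = 13, y in [8, 9]  -> 2 point(s)
  x = 11: RHS = 13, y in [8, 9]  -> 2 point(s)
  x = 13: RHS = 13, y in [8, 9]  -> 2 point(s)
  x = 14: RHS = 8, y in [5, 12]  -> 2 point(s)
  x = 15: RHS = 2, y in [6, 11]  -> 2 point(s)
  x = 16: RHS = 1, y in [1, 16]  -> 2 point(s)
Affine points: 21. Add the point at infinity: total = 22.

#E(F_17) = 22


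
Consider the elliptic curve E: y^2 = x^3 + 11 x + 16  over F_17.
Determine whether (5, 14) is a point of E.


Check whether y^2 = x^3 + 11 x + 16 (mod 17) for (x, y) = (5, 14).
LHS: y^2 = 14^2 mod 17 = 9
RHS: x^3 + 11 x + 16 = 5^3 + 11*5 + 16 mod 17 = 9
LHS = RHS

Yes, on the curve


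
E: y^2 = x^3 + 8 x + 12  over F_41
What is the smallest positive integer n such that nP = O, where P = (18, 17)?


Compute successive multiples of P until we hit O:
  1P = (18, 17)
  2P = (7, 1)
  3P = (11, 23)
  4P = (37, 11)
  5P = (2, 6)
  6P = (29, 19)
  7P = (33, 25)
  8P = (26, 17)
  ... (continuing to 33P)
  33P = O

ord(P) = 33


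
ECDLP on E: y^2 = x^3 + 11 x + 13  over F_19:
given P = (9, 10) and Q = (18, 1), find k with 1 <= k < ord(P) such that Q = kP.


Enumerate multiples of P until we hit Q = (18, 1):
  1P = (9, 10)
  2P = (12, 7)
  3P = (18, 18)
  4P = (1, 14)
  5P = (14, 2)
  6P = (13, 4)
  7P = (4, 11)
  8P = (3, 4)
  9P = (8, 10)
  10P = (2, 9)
  11P = (15, 0)
  12P = (2, 10)
  13P = (8, 9)
  14P = (3, 15)
  15P = (4, 8)
  16P = (13, 15)
  17P = (14, 17)
  18P = (1, 5)
  19P = (18, 1)
Match found at i = 19.

k = 19


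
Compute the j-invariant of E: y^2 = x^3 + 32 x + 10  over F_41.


Delta = -16(4 a^3 + 27 b^2) mod 41 = 12
-1728 * (4 a)^3 = -1728 * (4*32)^3 mod 41 = 29
j = 29 * 12^(-1) mod 41 = 40

j = 40 (mod 41)


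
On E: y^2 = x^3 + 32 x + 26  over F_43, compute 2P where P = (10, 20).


Doubling: s = (3 x1^2 + a) / (2 y1)
s = (3*10^2 + 32) / (2*20) mod 43 = 4
x3 = s^2 - 2 x1 mod 43 = 4^2 - 2*10 = 39
y3 = s (x1 - x3) - y1 mod 43 = 4 * (10 - 39) - 20 = 36

2P = (39, 36)


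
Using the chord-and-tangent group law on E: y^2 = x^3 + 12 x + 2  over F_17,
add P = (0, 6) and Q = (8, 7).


P != Q, so use the chord formula.
s = (y2 - y1) / (x2 - x1) = (1) / (8) mod 17 = 15
x3 = s^2 - x1 - x2 mod 17 = 15^2 - 0 - 8 = 13
y3 = s (x1 - x3) - y1 mod 17 = 15 * (0 - 13) - 6 = 3

P + Q = (13, 3)


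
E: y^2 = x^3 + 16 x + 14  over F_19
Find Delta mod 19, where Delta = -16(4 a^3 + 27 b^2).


4 a^3 + 27 b^2 = 4*16^3 + 27*14^2 = 16384 + 5292 = 21676
Delta = -16 * (21676) = -346816
Delta mod 19 = 10

Delta = 10 (mod 19)


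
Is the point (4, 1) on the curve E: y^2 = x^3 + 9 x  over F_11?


Check whether y^2 = x^3 + 9 x + 0 (mod 11) for (x, y) = (4, 1).
LHS: y^2 = 1^2 mod 11 = 1
RHS: x^3 + 9 x + 0 = 4^3 + 9*4 + 0 mod 11 = 1
LHS = RHS

Yes, on the curve


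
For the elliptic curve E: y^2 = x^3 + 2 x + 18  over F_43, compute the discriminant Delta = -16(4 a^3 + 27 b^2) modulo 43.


4 a^3 + 27 b^2 = 4*2^3 + 27*18^2 = 32 + 8748 = 8780
Delta = -16 * (8780) = -140480
Delta mod 43 = 1

Delta = 1 (mod 43)


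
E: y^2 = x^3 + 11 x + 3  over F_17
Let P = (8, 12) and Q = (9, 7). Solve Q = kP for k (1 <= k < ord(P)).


Enumerate multiples of P until we hit Q = (9, 7):
  1P = (8, 12)
  2P = (9, 10)
  3P = (4, 14)
  4P = (1, 10)
  5P = (6, 8)
  6P = (7, 7)
  7P = (10, 12)
  8P = (16, 5)
  9P = (2, 4)
  10P = (5, 9)
  11P = (5, 8)
  12P = (2, 13)
  13P = (16, 12)
  14P = (10, 5)
  15P = (7, 10)
  16P = (6, 9)
  17P = (1, 7)
  18P = (4, 3)
  19P = (9, 7)
Match found at i = 19.

k = 19


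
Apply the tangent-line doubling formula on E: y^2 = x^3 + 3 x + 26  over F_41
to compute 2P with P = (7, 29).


Doubling: s = (3 x1^2 + a) / (2 y1)
s = (3*7^2 + 3) / (2*29) mod 41 = 4
x3 = s^2 - 2 x1 mod 41 = 4^2 - 2*7 = 2
y3 = s (x1 - x3) - y1 mod 41 = 4 * (7 - 2) - 29 = 32

2P = (2, 32)


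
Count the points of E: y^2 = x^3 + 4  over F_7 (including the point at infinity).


For each x in F_7, count y with y^2 = x^3 + 0 x + 4 mod 7:
  x = 0: RHS = 4, y in [2, 5]  -> 2 point(s)
Affine points: 2. Add the point at infinity: total = 3.

#E(F_7) = 3


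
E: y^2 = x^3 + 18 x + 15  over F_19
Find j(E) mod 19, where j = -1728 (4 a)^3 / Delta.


Delta = -16(4 a^3 + 27 b^2) mod 19 = 11
-1728 * (4 a)^3 = -1728 * (4*18)^3 mod 19 = 12
j = 12 * 11^(-1) mod 19 = 8

j = 8 (mod 19)


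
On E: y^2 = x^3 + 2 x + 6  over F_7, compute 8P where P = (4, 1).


k = 8 = 1000_2 (binary, LSB first: 0001)
Double-and-add from P = (4, 1):
  bit 0 = 0: acc unchanged = O
  bit 1 = 0: acc unchanged = O
  bit 2 = 0: acc unchanged = O
  bit 3 = 1: acc = O + (3, 2) = (3, 2)

8P = (3, 2)


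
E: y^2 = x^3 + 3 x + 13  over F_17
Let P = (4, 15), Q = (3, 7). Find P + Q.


P != Q, so use the chord formula.
s = (y2 - y1) / (x2 - x1) = (9) / (16) mod 17 = 8
x3 = s^2 - x1 - x2 mod 17 = 8^2 - 4 - 3 = 6
y3 = s (x1 - x3) - y1 mod 17 = 8 * (4 - 6) - 15 = 3

P + Q = (6, 3)


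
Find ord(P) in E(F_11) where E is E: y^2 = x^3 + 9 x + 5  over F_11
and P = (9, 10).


Compute successive multiples of P until we hit O:
  1P = (9, 10)
  2P = (7, 2)
  3P = (0, 4)
  4P = (0, 7)
  5P = (7, 9)
  6P = (9, 1)
  7P = O

ord(P) = 7


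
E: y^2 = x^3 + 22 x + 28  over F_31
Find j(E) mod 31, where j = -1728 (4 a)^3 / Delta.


Delta = -16(4 a^3 + 27 b^2) mod 31 = 19
-1728 * (4 a)^3 = -1728 * (4*22)^3 mod 31 = 23
j = 23 * 19^(-1) mod 31 = 11

j = 11 (mod 31)


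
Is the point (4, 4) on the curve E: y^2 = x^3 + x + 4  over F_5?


Check whether y^2 = x^3 + 1 x + 4 (mod 5) for (x, y) = (4, 4).
LHS: y^2 = 4^2 mod 5 = 1
RHS: x^3 + 1 x + 4 = 4^3 + 1*4 + 4 mod 5 = 2
LHS != RHS

No, not on the curve


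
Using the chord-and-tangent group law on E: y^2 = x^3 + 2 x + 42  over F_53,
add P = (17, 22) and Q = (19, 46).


P != Q, so use the chord formula.
s = (y2 - y1) / (x2 - x1) = (24) / (2) mod 53 = 12
x3 = s^2 - x1 - x2 mod 53 = 12^2 - 17 - 19 = 2
y3 = s (x1 - x3) - y1 mod 53 = 12 * (17 - 2) - 22 = 52

P + Q = (2, 52)


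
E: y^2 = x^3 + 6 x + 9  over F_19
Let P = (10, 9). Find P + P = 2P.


Doubling: s = (3 x1^2 + a) / (2 y1)
s = (3*10^2 + 6) / (2*9) mod 19 = 17
x3 = s^2 - 2 x1 mod 19 = 17^2 - 2*10 = 3
y3 = s (x1 - x3) - y1 mod 19 = 17 * (10 - 3) - 9 = 15

2P = (3, 15)


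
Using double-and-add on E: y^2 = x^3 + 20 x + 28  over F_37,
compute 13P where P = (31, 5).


k = 13 = 1101_2 (binary, LSB first: 1011)
Double-and-add from P = (31, 5):
  bit 0 = 1: acc = O + (31, 5) = (31, 5)
  bit 1 = 0: acc unchanged = (31, 5)
  bit 2 = 1: acc = (31, 5) + (1, 30) = (17, 8)
  bit 3 = 1: acc = (17, 8) + (36, 9) = (25, 13)

13P = (25, 13)


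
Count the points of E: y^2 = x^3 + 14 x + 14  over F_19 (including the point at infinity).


For each x in F_19, count y with y^2 = x^3 + 14 x + 14 mod 19:
  x = 3: RHS = 7, y in [8, 11]  -> 2 point(s)
  x = 4: RHS = 1, y in [1, 18]  -> 2 point(s)
  x = 5: RHS = 0, y in [0]  -> 1 point(s)
  x = 8: RHS = 11, y in [7, 12]  -> 2 point(s)
  x = 11: RHS = 17, y in [6, 13]  -> 2 point(s)
  x = 14: RHS = 9, y in [3, 16]  -> 2 point(s)
  x = 17: RHS = 16, y in [4, 15]  -> 2 point(s)
Affine points: 13. Add the point at infinity: total = 14.

#E(F_19) = 14


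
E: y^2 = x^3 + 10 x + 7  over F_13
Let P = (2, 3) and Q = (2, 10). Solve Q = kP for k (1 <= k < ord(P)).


Enumerate multiples of P until we hit Q = (2, 10):
  1P = (2, 3)
  2P = (8, 1)
  3P = (6, 7)
  4P = (6, 6)
  5P = (8, 12)
  6P = (2, 10)
Match found at i = 6.

k = 6


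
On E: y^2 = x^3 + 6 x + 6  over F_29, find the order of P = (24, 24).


Compute successive multiples of P until we hit O:
  1P = (24, 24)
  2P = (15, 22)
  3P = (28, 17)
  4P = (0, 21)
  5P = (10, 14)
  6P = (18, 1)
  7P = (17, 27)
  8P = (16, 14)
  ... (continuing to 31P)
  31P = O

ord(P) = 31


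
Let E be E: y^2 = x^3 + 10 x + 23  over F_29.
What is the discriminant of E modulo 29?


4 a^3 + 27 b^2 = 4*10^3 + 27*23^2 = 4000 + 14283 = 18283
Delta = -16 * (18283) = -292528
Delta mod 29 = 24

Delta = 24 (mod 29)


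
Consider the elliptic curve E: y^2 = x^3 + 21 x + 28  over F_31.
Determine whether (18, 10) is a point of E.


Check whether y^2 = x^3 + 21 x + 28 (mod 31) for (x, y) = (18, 10).
LHS: y^2 = 10^2 mod 31 = 7
RHS: x^3 + 21 x + 28 = 18^3 + 21*18 + 28 mod 31 = 7
LHS = RHS

Yes, on the curve


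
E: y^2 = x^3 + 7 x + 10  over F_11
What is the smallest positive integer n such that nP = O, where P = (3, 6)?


Compute successive multiples of P until we hit O:
  1P = (3, 6)
  2P = (6, 2)
  3P = (5, 4)
  4P = (4, 6)
  5P = (4, 5)
  6P = (5, 7)
  7P = (6, 9)
  8P = (3, 5)
  ... (continuing to 9P)
  9P = O

ord(P) = 9


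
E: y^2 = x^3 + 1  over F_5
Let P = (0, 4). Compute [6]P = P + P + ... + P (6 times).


k = 6 = 110_2 (binary, LSB first: 011)
Double-and-add from P = (0, 4):
  bit 0 = 0: acc unchanged = O
  bit 1 = 1: acc = O + (0, 1) = (0, 1)
  bit 2 = 1: acc = (0, 1) + (0, 4) = O

6P = O


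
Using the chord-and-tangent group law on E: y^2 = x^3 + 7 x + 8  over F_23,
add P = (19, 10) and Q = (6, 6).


P != Q, so use the chord formula.
s = (y2 - y1) / (x2 - x1) = (19) / (10) mod 23 = 18
x3 = s^2 - x1 - x2 mod 23 = 18^2 - 19 - 6 = 0
y3 = s (x1 - x3) - y1 mod 23 = 18 * (19 - 0) - 10 = 10

P + Q = (0, 10)


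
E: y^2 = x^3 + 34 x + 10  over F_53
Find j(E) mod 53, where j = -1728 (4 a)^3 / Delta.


Delta = -16(4 a^3 + 27 b^2) mod 53 = 25
-1728 * (4 a)^3 = -1728 * (4*34)^3 mod 53 = 6
j = 6 * 25^(-1) mod 53 = 49

j = 49 (mod 53)


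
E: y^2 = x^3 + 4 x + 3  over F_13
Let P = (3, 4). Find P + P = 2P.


Doubling: s = (3 x1^2 + a) / (2 y1)
s = (3*3^2 + 4) / (2*4) mod 13 = 12
x3 = s^2 - 2 x1 mod 13 = 12^2 - 2*3 = 8
y3 = s (x1 - x3) - y1 mod 13 = 12 * (3 - 8) - 4 = 1

2P = (8, 1)


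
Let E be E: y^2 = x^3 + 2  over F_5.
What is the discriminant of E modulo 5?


4 a^3 + 27 b^2 = 4*0^3 + 27*2^2 = 0 + 108 = 108
Delta = -16 * (108) = -1728
Delta mod 5 = 2

Delta = 2 (mod 5)


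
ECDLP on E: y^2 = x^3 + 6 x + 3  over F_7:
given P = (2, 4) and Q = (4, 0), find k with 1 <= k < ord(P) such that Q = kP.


Enumerate multiples of P until we hit Q = (4, 0):
  1P = (2, 4)
  2P = (5, 5)
  3P = (4, 0)
Match found at i = 3.

k = 3


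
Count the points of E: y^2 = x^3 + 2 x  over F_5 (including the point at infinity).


For each x in F_5, count y with y^2 = x^3 + 2 x + 0 mod 5:
  x = 0: RHS = 0, y in [0]  -> 1 point(s)
Affine points: 1. Add the point at infinity: total = 2.

#E(F_5) = 2


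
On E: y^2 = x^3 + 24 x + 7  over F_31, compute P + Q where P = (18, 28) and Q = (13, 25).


P != Q, so use the chord formula.
s = (y2 - y1) / (x2 - x1) = (28) / (26) mod 31 = 13
x3 = s^2 - x1 - x2 mod 31 = 13^2 - 18 - 13 = 14
y3 = s (x1 - x3) - y1 mod 31 = 13 * (18 - 14) - 28 = 24

P + Q = (14, 24)


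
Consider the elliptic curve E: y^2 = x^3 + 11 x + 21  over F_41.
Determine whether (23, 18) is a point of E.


Check whether y^2 = x^3 + 11 x + 21 (mod 41) for (x, y) = (23, 18).
LHS: y^2 = 18^2 mod 41 = 37
RHS: x^3 + 11 x + 21 = 23^3 + 11*23 + 21 mod 41 = 18
LHS != RHS

No, not on the curve


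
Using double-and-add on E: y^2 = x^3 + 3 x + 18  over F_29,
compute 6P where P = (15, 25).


k = 6 = 110_2 (binary, LSB first: 011)
Double-and-add from P = (15, 25):
  bit 0 = 0: acc unchanged = O
  bit 1 = 1: acc = O + (24, 20) = (24, 20)
  bit 2 = 1: acc = (24, 20) + (3, 5) = (25, 0)

6P = (25, 0)


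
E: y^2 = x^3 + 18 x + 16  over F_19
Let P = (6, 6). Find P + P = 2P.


Doubling: s = (3 x1^2 + a) / (2 y1)
s = (3*6^2 + 18) / (2*6) mod 19 = 1
x3 = s^2 - 2 x1 mod 19 = 1^2 - 2*6 = 8
y3 = s (x1 - x3) - y1 mod 19 = 1 * (6 - 8) - 6 = 11

2P = (8, 11)


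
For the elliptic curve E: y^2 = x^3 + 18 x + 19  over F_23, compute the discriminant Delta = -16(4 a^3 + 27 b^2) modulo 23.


4 a^3 + 27 b^2 = 4*18^3 + 27*19^2 = 23328 + 9747 = 33075
Delta = -16 * (33075) = -529200
Delta mod 23 = 7

Delta = 7 (mod 23)


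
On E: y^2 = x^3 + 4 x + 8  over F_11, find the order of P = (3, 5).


Compute successive multiples of P until we hit O:
  1P = (3, 5)
  2P = (9, 5)
  3P = (10, 6)
  4P = (7, 7)
  5P = (4, 0)
  6P = (7, 4)
  7P = (10, 5)
  8P = (9, 6)
  ... (continuing to 10P)
  10P = O

ord(P) = 10


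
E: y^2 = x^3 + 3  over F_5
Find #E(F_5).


For each x in F_5, count y with y^2 = x^3 + 0 x + 3 mod 5:
  x = 1: RHS = 4, y in [2, 3]  -> 2 point(s)
  x = 2: RHS = 1, y in [1, 4]  -> 2 point(s)
  x = 3: RHS = 0, y in [0]  -> 1 point(s)
Affine points: 5. Add the point at infinity: total = 6.

#E(F_5) = 6


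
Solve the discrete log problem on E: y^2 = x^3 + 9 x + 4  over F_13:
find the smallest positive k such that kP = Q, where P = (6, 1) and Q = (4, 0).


Enumerate multiples of P until we hit Q = (4, 0):
  1P = (6, 1)
  2P = (1, 12)
  3P = (2, 11)
  4P = (8, 4)
  5P = (11, 11)
  6P = (0, 11)
  7P = (4, 0)
Match found at i = 7.

k = 7


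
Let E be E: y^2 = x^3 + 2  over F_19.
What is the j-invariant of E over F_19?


Delta = -16(4 a^3 + 27 b^2) mod 19 = 1
-1728 * (4 a)^3 = -1728 * (4*0)^3 mod 19 = 0
j = 0 * 1^(-1) mod 19 = 0

j = 0 (mod 19)


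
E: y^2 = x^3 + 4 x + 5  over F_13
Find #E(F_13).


For each x in F_13, count y with y^2 = x^3 + 4 x + 5 mod 13:
  x = 1: RHS = 10, y in [6, 7]  -> 2 point(s)
  x = 7: RHS = 12, y in [5, 8]  -> 2 point(s)
  x = 8: RHS = 3, y in [4, 9]  -> 2 point(s)
  x = 9: RHS = 3, y in [4, 9]  -> 2 point(s)
  x = 12: RHS = 0, y in [0]  -> 1 point(s)
Affine points: 9. Add the point at infinity: total = 10.

#E(F_13) = 10


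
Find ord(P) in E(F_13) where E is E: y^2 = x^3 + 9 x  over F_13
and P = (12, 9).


Compute successive multiples of P until we hit O:
  1P = (12, 9)
  2P = (1, 7)
  3P = (1, 6)
  4P = (12, 4)
  5P = O

ord(P) = 5


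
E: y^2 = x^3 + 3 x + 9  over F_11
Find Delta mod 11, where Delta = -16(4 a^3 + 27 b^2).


4 a^3 + 27 b^2 = 4*3^3 + 27*9^2 = 108 + 2187 = 2295
Delta = -16 * (2295) = -36720
Delta mod 11 = 9

Delta = 9 (mod 11)


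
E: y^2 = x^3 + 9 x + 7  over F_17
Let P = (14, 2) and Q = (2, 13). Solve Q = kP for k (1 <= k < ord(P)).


Enumerate multiples of P until we hit Q = (2, 13):
  1P = (14, 2)
  2P = (2, 4)
  3P = (10, 3)
  4P = (9, 1)
  5P = (9, 16)
  6P = (10, 14)
  7P = (2, 13)
Match found at i = 7.

k = 7


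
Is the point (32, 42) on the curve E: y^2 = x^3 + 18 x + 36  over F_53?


Check whether y^2 = x^3 + 18 x + 36 (mod 53) for (x, y) = (32, 42).
LHS: y^2 = 42^2 mod 53 = 15
RHS: x^3 + 18 x + 36 = 32^3 + 18*32 + 36 mod 53 = 43
LHS != RHS

No, not on the curve


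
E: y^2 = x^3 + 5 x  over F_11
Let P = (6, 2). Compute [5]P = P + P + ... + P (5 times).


k = 5 = 101_2 (binary, LSB first: 101)
Double-and-add from P = (6, 2):
  bit 0 = 1: acc = O + (6, 2) = (6, 2)
  bit 1 = 0: acc unchanged = (6, 2)
  bit 2 = 1: acc = (6, 2) + (9, 9) = (10, 7)

5P = (10, 7)


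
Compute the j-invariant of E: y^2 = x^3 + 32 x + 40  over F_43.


Delta = -16(4 a^3 + 27 b^2) mod 43 = 26
-1728 * (4 a)^3 = -1728 * (4*32)^3 mod 43 = 8
j = 8 * 26^(-1) mod 43 = 40

j = 40 (mod 43)


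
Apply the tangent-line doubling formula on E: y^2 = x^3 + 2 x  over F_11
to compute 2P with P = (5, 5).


Doubling: s = (3 x1^2 + a) / (2 y1)
s = (3*5^2 + 2) / (2*5) mod 11 = 0
x3 = s^2 - 2 x1 mod 11 = 0^2 - 2*5 = 1
y3 = s (x1 - x3) - y1 mod 11 = 0 * (5 - 1) - 5 = 6

2P = (1, 6)


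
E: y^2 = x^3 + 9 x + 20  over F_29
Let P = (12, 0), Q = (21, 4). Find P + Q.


P != Q, so use the chord formula.
s = (y2 - y1) / (x2 - x1) = (4) / (9) mod 29 = 23
x3 = s^2 - x1 - x2 mod 29 = 23^2 - 12 - 21 = 3
y3 = s (x1 - x3) - y1 mod 29 = 23 * (12 - 3) - 0 = 4

P + Q = (3, 4)


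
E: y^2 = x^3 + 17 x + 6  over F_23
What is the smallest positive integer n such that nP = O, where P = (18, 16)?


Compute successive multiples of P until we hit O:
  1P = (18, 16)
  2P = (10, 7)
  3P = (11, 12)
  4P = (7, 10)
  5P = (4, 0)
  6P = (7, 13)
  7P = (11, 11)
  8P = (10, 16)
  ... (continuing to 10P)
  10P = O

ord(P) = 10


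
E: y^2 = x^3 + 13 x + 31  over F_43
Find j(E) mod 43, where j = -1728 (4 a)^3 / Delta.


Delta = -16(4 a^3 + 27 b^2) mod 43 = 15
-1728 * (4 a)^3 = -1728 * (4*13)^3 mod 43 = 16
j = 16 * 15^(-1) mod 43 = 24

j = 24 (mod 43)


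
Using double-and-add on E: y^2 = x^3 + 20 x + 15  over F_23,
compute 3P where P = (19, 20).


k = 3 = 11_2 (binary, LSB first: 11)
Double-and-add from P = (19, 20):
  bit 0 = 1: acc = O + (19, 20) = (19, 20)
  bit 1 = 1: acc = (19, 20) + (1, 6) = (9, 21)

3P = (9, 21)


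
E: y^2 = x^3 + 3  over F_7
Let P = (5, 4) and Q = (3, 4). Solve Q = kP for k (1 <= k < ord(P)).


Enumerate multiples of P until we hit Q = (3, 4):
  1P = (5, 4)
  2P = (1, 2)
  3P = (3, 4)
Match found at i = 3.

k = 3


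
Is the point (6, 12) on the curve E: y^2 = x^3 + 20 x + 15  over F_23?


Check whether y^2 = x^3 + 20 x + 15 (mod 23) for (x, y) = (6, 12).
LHS: y^2 = 12^2 mod 23 = 6
RHS: x^3 + 20 x + 15 = 6^3 + 20*6 + 15 mod 23 = 6
LHS = RHS

Yes, on the curve


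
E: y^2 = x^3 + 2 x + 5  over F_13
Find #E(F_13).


For each x in F_13, count y with y^2 = x^3 + 2 x + 5 mod 13:
  x = 2: RHS = 4, y in [2, 11]  -> 2 point(s)
  x = 3: RHS = 12, y in [5, 8]  -> 2 point(s)
  x = 4: RHS = 12, y in [5, 8]  -> 2 point(s)
  x = 5: RHS = 10, y in [6, 7]  -> 2 point(s)
  x = 6: RHS = 12, y in [5, 8]  -> 2 point(s)
  x = 8: RHS = 0, y in [0]  -> 1 point(s)
Affine points: 11. Add the point at infinity: total = 12.

#E(F_13) = 12
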